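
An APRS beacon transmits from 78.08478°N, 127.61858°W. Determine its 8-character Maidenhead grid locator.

Shift to the Maidenhead origin (180°W, 90°S): lon 52.38142, lat 168.08478.
Field: lon ⌊52.38142/20⌋ = 2 → C; lat ⌊168.08478/10⌋ = 16 → Q.
Square: lon ⌊12.38142/2⌋ = 6; lat ⌊8.08478/1⌋ = 8.
Subsquare: lon ⌊0.38142/0.0833333⌋ = 4 → e; lat ⌊0.08478/0.0416667⌋ = 2 → c.
Extended square: lon ⌊0.04809/0.00833333⌋ = 5; lat ⌊0.00145/0.00416667⌋ = 0.

CQ68ec50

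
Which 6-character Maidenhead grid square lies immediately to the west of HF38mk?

HF38lk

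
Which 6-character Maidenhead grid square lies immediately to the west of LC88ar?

Longitude subsquare a = 0; −1 → -1, wraps to 23 = x, carry into square.
Longitude square 8; −1 → 7.
The latitude characters are unchanged.

LC78xr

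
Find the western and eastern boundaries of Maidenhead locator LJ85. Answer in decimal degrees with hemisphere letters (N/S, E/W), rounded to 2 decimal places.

Field L=11, J=9: +11·20° lon, +9·10° lat → SW at lon 40°, lat 0°.
Square 8, 5: +8·2° lon, +5·1° lat → SW at lon 56°, lat 5°.
Cell spans 2° lon × 1° lat.
west 56.00° E, east 58.00° E.

56.00° E, 58.00° E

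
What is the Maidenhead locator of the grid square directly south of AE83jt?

AE83js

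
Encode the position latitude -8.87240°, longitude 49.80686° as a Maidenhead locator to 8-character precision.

LI41vd60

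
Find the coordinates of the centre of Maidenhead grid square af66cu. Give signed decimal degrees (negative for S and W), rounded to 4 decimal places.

-33.1458, -167.7917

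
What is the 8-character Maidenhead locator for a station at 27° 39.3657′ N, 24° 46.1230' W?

HL77op77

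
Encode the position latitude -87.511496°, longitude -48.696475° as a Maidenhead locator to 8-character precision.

GA52pl67

Shift to the Maidenhead origin (180°W, 90°S): lon 131.30353, lat 2.48850.
Field (20°×10°, letters A–R): lon ⌊131.30353/20⌋ = 6 → G; lat ⌊2.48850/10⌋ = 0 → A.
Square (2°×1°, digits 0–9): lon ⌊11.30353/2⌋ = 5; lat ⌊2.48850/1⌋ = 2.
Subsquare (5′×2.5′, letters a–x): lon ⌊1.30353/0.0833333⌋ = 15 → p; lat ⌊0.48850/0.0416667⌋ = 11 → l.
Extended square (30″×15″, digits 0–9): lon ⌊0.05353/0.00833333⌋ = 6; lat ⌊0.03017/0.00416667⌋ = 7.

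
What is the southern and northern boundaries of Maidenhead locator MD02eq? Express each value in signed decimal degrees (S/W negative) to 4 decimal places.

Field M=12, D=3: +12·20° lon, +3·10° lat → SW at lon 60°, lat -60°.
Square 0, 2: +0·2° lon, +2·1° lat → SW at lon 60°, lat -58°.
Subsquare e=4, q=16: +4·0.0833333° lon, +16·0.0416667° lat → SW at lon 60.3333°, lat -57.3333°.
Cell spans 0.0833333° lon × 0.0416667° lat.
south -57.3333, north -57.2917.

-57.3333, -57.2917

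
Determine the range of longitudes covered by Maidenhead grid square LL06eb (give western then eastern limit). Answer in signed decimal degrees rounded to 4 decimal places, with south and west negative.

40.3333, 40.4167

Field L=11, L=11: +11·20° lon, +11·10° lat → SW at lon 40°, lat 20°.
Square 0, 6: +0·2° lon, +6·1° lat → SW at lon 40°, lat 26°.
Subsquare e=4, b=1: +4·0.0833333° lon, +1·0.0416667° lat → SW at lon 40.3333°, lat 26.0417°.
Cell spans 0.0833333° lon × 0.0416667° lat.
west 40.3333, east 40.4167.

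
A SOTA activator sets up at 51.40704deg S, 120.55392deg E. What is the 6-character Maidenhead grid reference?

Add 180° to longitude and 90° to latitude: 300.5539, 38.5930.
Field (20°×10°, letters A–R): 300.5539/20 → 15 → P, 38.5930/10 → 3 → D; chars PD.
Square (2°×1°, digits 0–9): 0.5539/2 → 0, 8.5930/1 → 8; chars 08.
Subsquare (5′×2.5′, letters a–x): 0.5539/0.0833333 → 6 → g, 0.5930/0.0416667 → 14 → o; chars go.

PD08go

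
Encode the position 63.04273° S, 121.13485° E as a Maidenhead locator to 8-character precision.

Add 180° to longitude and 90° to latitude: 301.13485, 26.95727.
Field: 301.13485/20 → 15 → P, 26.95727/10 → 2 → C; chars PC.
Square: 1.13485/2 → 0, 6.95727/1 → 6; chars 06.
Subsquare: 1.13485/0.0833333 → 13 → n, 0.95727/0.0416667 → 22 → w; chars nw.
Extended square: 0.05152/0.00833333 → 6, 0.04060/0.00416667 → 9; chars 69.

PC06nw69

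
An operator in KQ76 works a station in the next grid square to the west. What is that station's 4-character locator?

KQ66

Longitude square 7; −1 → 6.
The latitude characters are unchanged.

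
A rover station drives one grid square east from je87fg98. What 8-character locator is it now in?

JE87gg08

Longitude extended square 9; +1 → 10, wraps to 0, carry into subsquare.
Longitude subsquare f = 5; +1 → 6 = g.
The latitude characters are unchanged.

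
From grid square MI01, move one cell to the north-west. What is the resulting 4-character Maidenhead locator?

Longitude square 0; −1 → -1, wraps to 9, carry into field.
Longitude field M = 12; −1 → 11 = L.
Latitude square 1; +1 → 2.

LI92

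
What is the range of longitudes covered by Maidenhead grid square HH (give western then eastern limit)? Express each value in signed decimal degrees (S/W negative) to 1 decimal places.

-40.0, -20.0

Field H=7, H=7: +7·20° lon, +7·10° lat → SW at lon -40°, lat -20°.
Cell spans 20° lon × 10° lat.
west -40.0, east -20.0.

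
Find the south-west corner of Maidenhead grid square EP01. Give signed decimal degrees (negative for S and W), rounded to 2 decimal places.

61.00, -100.00

Field E=4, P=15: +4·20° lon, +15·10° lat → SW at lon -100°, lat 60°.
Square 0, 1: +0·2° lon, +1·1° lat → SW at lon -100°, lat 61°.
latitude 61.00, longitude -100.00.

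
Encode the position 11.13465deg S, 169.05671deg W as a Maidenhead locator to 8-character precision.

AH58lu37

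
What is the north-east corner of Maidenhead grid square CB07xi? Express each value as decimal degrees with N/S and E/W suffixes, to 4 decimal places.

Field C=2, B=1: +2·20° lon, +1·10° lat → SW at lon -140°, lat -80°.
Square 0, 7: +0·2° lon, +7·1° lat → SW at lon -140°, lat -73°.
Subsquare x=23, i=8: +23·0.0833333° lon, +8·0.0416667° lat → SW at lon -138.083°, lat -72.6667°.
Cell spans 0.0833333° lon × 0.0416667° lat. NE corner is SW corner plus one full cell.
latitude 72.6250° S, longitude 138.0000° W.

72.6250° S, 138.0000° W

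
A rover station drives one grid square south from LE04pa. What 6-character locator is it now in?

LE03px

Latitude subsquare a = 0; −1 → -1, wraps to 23 = x, carry into square.
Latitude square 4; −1 → 3.
The longitude characters are unchanged.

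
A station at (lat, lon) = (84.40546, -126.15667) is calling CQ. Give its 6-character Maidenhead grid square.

CR64wj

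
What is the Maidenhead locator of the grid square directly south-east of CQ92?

Longitude square 9; +1 → 10, wraps to 0, carry into field.
Longitude field C = 2; +1 → 3 = D.
Latitude square 2; −1 → 1.

DQ01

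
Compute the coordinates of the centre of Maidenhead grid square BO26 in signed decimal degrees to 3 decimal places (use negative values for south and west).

56.500, -155.000

Field B=1, O=14: +1·20° lon, +14·10° lat → SW at lon -160°, lat 50°.
Square 2, 6: +2·2° lon, +6·1° lat → SW at lon -156°, lat 56°.
Cell spans 2° lon × 1° lat. Centre is SW corner plus half of each.
latitude 56.500, longitude -155.000.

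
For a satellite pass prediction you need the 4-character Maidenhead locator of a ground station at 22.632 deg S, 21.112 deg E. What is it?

Add 180° to longitude and 90° to latitude: 201.11, 67.37.
Field (20°×10°, letters A–R): 201.11/20 → 10 → K, 67.37/10 → 6 → G; chars KG.
Square (2°×1°, digits 0–9): 1.11/2 → 0, 7.37/1 → 7; chars 07.

KG07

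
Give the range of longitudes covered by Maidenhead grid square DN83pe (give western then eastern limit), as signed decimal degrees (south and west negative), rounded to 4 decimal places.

Field D=3, N=13: +3·20° lon, +13·10° lat → SW at lon -120°, lat 40°.
Square 8, 3: +8·2° lon, +3·1° lat → SW at lon -104°, lat 43°.
Subsquare p=15, e=4: +15·0.0833333° lon, +4·0.0416667° lat → SW at lon -102.75°, lat 43.1667°.
Cell spans 0.0833333° lon × 0.0416667° lat.
west -102.7500, east -102.6667.

-102.7500, -102.6667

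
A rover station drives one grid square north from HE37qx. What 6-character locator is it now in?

HE38qa

Latitude subsquare x = 23; +1 → 24, wraps to 0 = a, carry into square.
Latitude square 7; +1 → 8.
The longitude characters are unchanged.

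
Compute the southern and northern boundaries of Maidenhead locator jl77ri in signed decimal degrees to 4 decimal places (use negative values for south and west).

27.3333, 27.3750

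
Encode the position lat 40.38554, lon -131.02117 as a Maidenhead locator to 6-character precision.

CN40lj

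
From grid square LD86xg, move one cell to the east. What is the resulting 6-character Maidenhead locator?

Longitude subsquare x = 23; +1 → 24, wraps to 0 = a, carry into square.
Longitude square 8; +1 → 9.
The latitude characters are unchanged.

LD96ag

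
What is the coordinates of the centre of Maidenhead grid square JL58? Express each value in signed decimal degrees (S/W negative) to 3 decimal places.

28.500, 11.000

Field J=9, L=11: +9·20° lon, +11·10° lat → SW at lon 0°, lat 20°.
Square 5, 8: +5·2° lon, +8·1° lat → SW at lon 10°, lat 28°.
Cell spans 2° lon × 1° lat. Centre is SW corner plus half of each.
latitude 28.500, longitude 11.000.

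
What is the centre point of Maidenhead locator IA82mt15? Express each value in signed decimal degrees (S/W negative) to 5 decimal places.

-87.18542, -2.98750

Field I=8, A=0: +8·20° lon, +0·10° lat → SW at lon -20°, lat -90°.
Square 8, 2: +8·2° lon, +2·1° lat → SW at lon -4°, lat -88°.
Subsquare m=12, t=19: +12·0.0833333° lon, +19·0.0416667° lat → SW at lon -3°, lat -87.2083°.
Extended square 1, 5: +1·0.00833333° lon, +5·0.00416667° lat → SW at lon -2.99167°, lat -87.1875°.
Cell spans 0.00833333° lon × 0.00416667° lat. Centre is SW corner plus half of each.
latitude -87.18542, longitude -2.98750.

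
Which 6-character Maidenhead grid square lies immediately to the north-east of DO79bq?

DO79cr

Longitude subsquare b = 1; +1 → 2 = c.
Latitude subsquare q = 16; +1 → 17 = r.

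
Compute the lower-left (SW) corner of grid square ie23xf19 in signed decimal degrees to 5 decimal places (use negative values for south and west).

Field I=8, E=4: +8·20° lon, +4·10° lat → SW at lon -20°, lat -50°.
Square 2, 3: +2·2° lon, +3·1° lat → SW at lon -16°, lat -47°.
Subsquare x=23, f=5: +23·0.0833333° lon, +5·0.0416667° lat → SW at lon -14.0833°, lat -46.7917°.
Extended square 1, 9: +1·0.00833333° lon, +9·0.00416667° lat → SW at lon -14.075°, lat -46.7542°.
latitude -46.75417, longitude -14.07500.

-46.75417, -14.07500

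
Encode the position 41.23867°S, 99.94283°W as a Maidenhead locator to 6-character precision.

Offset from 180°W / 90°S: lon 80.0572°, lat 48.7613°.
Field (20°×10°, letters A–R): 80.0572/20 → 4 → E, 48.7613/10 → 4 → E; chars EE.
Square (2°×1°, digits 0–9): 0.0572/2 → 0, 8.7613/1 → 8; chars 08.
Subsquare (5′×2.5′, letters a–x): 0.0572/0.0833333 → 0 → a, 0.7613/0.0416667 → 18 → s; chars as.

EE08as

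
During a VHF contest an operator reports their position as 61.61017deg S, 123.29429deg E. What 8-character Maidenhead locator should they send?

Add 180° to longitude and 90° to latitude: 303.29429, 28.38983.
Field: 303.29429/20 → 15 → P, 28.38983/10 → 2 → C; chars PC.
Square: 3.29429/2 → 1, 8.38983/1 → 8; chars 18.
Subsquare: 1.29429/0.0833333 → 15 → p, 0.38983/0.0416667 → 9 → j; chars pj.
Extended square: 0.04429/0.00833333 → 5, 0.01483/0.00416667 → 3; chars 53.

PC18pj53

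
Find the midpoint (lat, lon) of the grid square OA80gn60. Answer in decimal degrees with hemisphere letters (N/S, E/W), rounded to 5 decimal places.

89.45625° S, 116.55417° E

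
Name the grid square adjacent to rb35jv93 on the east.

RB35kv03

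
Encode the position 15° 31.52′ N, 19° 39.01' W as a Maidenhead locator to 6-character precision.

IK05em

Shift to the Maidenhead origin (180°W, 90°S): lon 160.3498, lat 105.5253.
Field: lon ⌊160.3498/20⌋ = 8 → I; lat ⌊105.5253/10⌋ = 10 → K.
Square: lon ⌊0.3498/2⌋ = 0; lat ⌊5.5253/1⌋ = 5.
Subsquare: lon ⌊0.3498/0.0833333⌋ = 4 → e; lat ⌊0.5253/0.0416667⌋ = 12 → m.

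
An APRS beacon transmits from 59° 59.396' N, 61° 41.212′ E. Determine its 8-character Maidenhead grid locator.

Offset from 180°W / 90°S: lon 241.68687°, lat 149.98993°.
Field: lon ⌊241.68687/20⌋ = 12 → M; lat ⌊149.98993/10⌋ = 14 → O.
Square: lon ⌊1.68687/2⌋ = 0; lat ⌊9.98993/1⌋ = 9.
Subsquare: lon ⌊1.68687/0.0833333⌋ = 20 → u; lat ⌊0.98993/0.0416667⌋ = 23 → x.
Extended square: lon ⌊0.02020/0.00833333⌋ = 2; lat ⌊0.03160/0.00416667⌋ = 7.

MO09ux27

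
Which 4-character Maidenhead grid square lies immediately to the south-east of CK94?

DK03

Longitude square 9; +1 → 10, wraps to 0, carry into field.
Longitude field C = 2; +1 → 3 = D.
Latitude square 4; −1 → 3.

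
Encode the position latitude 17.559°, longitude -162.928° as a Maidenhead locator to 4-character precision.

AK87

Add 180° to longitude and 90° to latitude: 17.07, 107.56.
Field: lon ⌊17.07/20⌋ = 0 → A; lat ⌊107.56/10⌋ = 10 → K.
Square: lon ⌊17.07/2⌋ = 8; lat ⌊7.56/1⌋ = 7.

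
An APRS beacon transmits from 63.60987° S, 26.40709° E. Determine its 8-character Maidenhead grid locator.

KC36ej83

Add 180° to longitude and 90° to latitude: 206.40709, 26.39013.
Field: lon ⌊206.40709/20⌋ = 10 → K; lat ⌊26.39013/10⌋ = 2 → C.
Square: lon ⌊6.40709/2⌋ = 3; lat ⌊6.39013/1⌋ = 6.
Subsquare: lon ⌊0.40709/0.0833333⌋ = 4 → e; lat ⌊0.39013/0.0416667⌋ = 9 → j.
Extended square: lon ⌊0.07376/0.00833333⌋ = 8; lat ⌊0.01513/0.00416667⌋ = 3.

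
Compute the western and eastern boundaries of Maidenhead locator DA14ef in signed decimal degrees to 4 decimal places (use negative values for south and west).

-117.6667, -117.5833

Field D=3, A=0: +3·20° lon, +0·10° lat → SW at lon -120°, lat -90°.
Square 1, 4: +1·2° lon, +4·1° lat → SW at lon -118°, lat -86°.
Subsquare e=4, f=5: +4·0.0833333° lon, +5·0.0416667° lat → SW at lon -117.667°, lat -85.7917°.
Cell spans 0.0833333° lon × 0.0416667° lat.
west -117.6667, east -117.5833.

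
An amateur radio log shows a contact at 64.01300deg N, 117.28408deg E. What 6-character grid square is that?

Add 180° to longitude and 90° to latitude: 297.2841, 154.0130.
Field: lon ⌊297.2841/20⌋ = 14 → O; lat ⌊154.0130/10⌋ = 15 → P.
Square: lon ⌊17.2841/2⌋ = 8; lat ⌊4.0130/1⌋ = 4.
Subsquare: lon ⌊1.2841/0.0833333⌋ = 15 → p; lat ⌊0.0130/0.0416667⌋ = 0 → a.

OP84pa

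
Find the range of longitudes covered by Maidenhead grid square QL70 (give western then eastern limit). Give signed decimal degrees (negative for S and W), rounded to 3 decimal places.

154.000, 156.000

Field Q=16, L=11: +16·20° lon, +11·10° lat → SW at lon 140°, lat 20°.
Square 7, 0: +7·2° lon, +0·1° lat → SW at lon 154°, lat 20°.
Cell spans 2° lon × 1° lat.
west 154.000, east 156.000.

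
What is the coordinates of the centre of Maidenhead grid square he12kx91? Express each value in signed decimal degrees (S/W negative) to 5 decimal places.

-47.03542, -37.08750

Field H=7, E=4: +7·20° lon, +4·10° lat → SW at lon -40°, lat -50°.
Square 1, 2: +1·2° lon, +2·1° lat → SW at lon -38°, lat -48°.
Subsquare k=10, x=23: +10·0.0833333° lon, +23·0.0416667° lat → SW at lon -37.1667°, lat -47.0417°.
Extended square 9, 1: +9·0.00833333° lon, +1·0.00416667° lat → SW at lon -37.0917°, lat -47.0375°.
Cell spans 0.00833333° lon × 0.00416667° lat. Centre is SW corner plus half of each.
latitude -47.03542, longitude -37.08750.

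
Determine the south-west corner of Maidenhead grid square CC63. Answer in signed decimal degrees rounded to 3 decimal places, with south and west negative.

-67.000, -128.000

Field C=2, C=2: +2·20° lon, +2·10° lat → SW at lon -140°, lat -70°.
Square 6, 3: +6·2° lon, +3·1° lat → SW at lon -128°, lat -67°.
latitude -67.000, longitude -128.000.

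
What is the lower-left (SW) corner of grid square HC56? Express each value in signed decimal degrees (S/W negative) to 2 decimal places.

-64.00, -30.00

Field H=7, C=2: +7·20° lon, +2·10° lat → SW at lon -40°, lat -70°.
Square 5, 6: +5·2° lon, +6·1° lat → SW at lon -30°, lat -64°.
latitude -64.00, longitude -30.00.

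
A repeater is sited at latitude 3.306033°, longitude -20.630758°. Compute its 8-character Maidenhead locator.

HJ93qh43

Add 180° to longitude and 90° to latitude: 159.36924, 93.30603.
Field (20°×10°, letters A–R): 159.36924/20 → 7 → H, 93.30603/10 → 9 → J; chars HJ.
Square (2°×1°, digits 0–9): 19.36924/2 → 9, 3.30603/1 → 3; chars 93.
Subsquare (5′×2.5′, letters a–x): 1.36924/0.0833333 → 16 → q, 0.30603/0.0416667 → 7 → h; chars qh.
Extended square (30″×15″, digits 0–9): 0.03591/0.00833333 → 4, 0.01437/0.00416667 → 3; chars 43.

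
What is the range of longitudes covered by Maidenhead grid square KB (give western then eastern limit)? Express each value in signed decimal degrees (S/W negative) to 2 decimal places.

20.00, 40.00

Field K=10, B=1: +10·20° lon, +1·10° lat → SW at lon 20°, lat -80°.
Cell spans 20° lon × 10° lat.
west 20.00, east 40.00.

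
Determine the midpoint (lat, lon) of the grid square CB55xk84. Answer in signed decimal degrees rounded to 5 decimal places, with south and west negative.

-74.56458, -128.01250

Field C=2, B=1: +2·20° lon, +1·10° lat → SW at lon -140°, lat -80°.
Square 5, 5: +5·2° lon, +5·1° lat → SW at lon -130°, lat -75°.
Subsquare x=23, k=10: +23·0.0833333° lon, +10·0.0416667° lat → SW at lon -128.083°, lat -74.5833°.
Extended square 8, 4: +8·0.00833333° lon, +4·0.00416667° lat → SW at lon -128.017°, lat -74.5667°.
Cell spans 0.00833333° lon × 0.00416667° lat. Centre is SW corner plus half of each.
latitude -74.56458, longitude -128.01250.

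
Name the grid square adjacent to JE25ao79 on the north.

JE25ap70

Latitude extended square 9; +1 → 10, wraps to 0, carry into subsquare.
Latitude subsquare o = 14; +1 → 15 = p.
The longitude characters are unchanged.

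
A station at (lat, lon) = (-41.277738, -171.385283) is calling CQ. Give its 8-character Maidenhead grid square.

AE48hr33

Add 180° to longitude and 90° to latitude: 8.61472, 48.72226.
Field: 8.61472/20 → 0 → A, 48.72226/10 → 4 → E; chars AE.
Square: 8.61472/2 → 4, 8.72226/1 → 8; chars 48.
Subsquare: 0.61472/0.0833333 → 7 → h, 0.72226/0.0416667 → 17 → r; chars hr.
Extended square: 0.03138/0.00833333 → 3, 0.01393/0.00416667 → 3; chars 33.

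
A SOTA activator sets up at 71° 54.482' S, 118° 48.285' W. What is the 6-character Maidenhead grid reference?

Offset from 180°W / 90°S: lon 61.1953°, lat 18.0920°.
Field: lon ⌊61.1953/20⌋ = 3 → D; lat ⌊18.0920/10⌋ = 1 → B.
Square: lon ⌊1.1953/2⌋ = 0; lat ⌊8.0920/1⌋ = 8.
Subsquare: lon ⌊1.1953/0.0833333⌋ = 14 → o; lat ⌊0.0920/0.0416667⌋ = 2 → c.

DB08oc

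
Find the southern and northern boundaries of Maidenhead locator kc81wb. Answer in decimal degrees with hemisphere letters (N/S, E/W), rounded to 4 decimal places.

68.9583° S, 68.9167° S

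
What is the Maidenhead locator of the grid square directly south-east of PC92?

QC01

Longitude square 9; +1 → 10, wraps to 0, carry into field.
Longitude field P = 15; +1 → 16 = Q.
Latitude square 2; −1 → 1.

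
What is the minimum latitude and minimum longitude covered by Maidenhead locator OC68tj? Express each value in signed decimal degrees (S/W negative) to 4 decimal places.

Field O=14, C=2: +14·20° lon, +2·10° lat → SW at lon 100°, lat -70°.
Square 6, 8: +6·2° lon, +8·1° lat → SW at lon 112°, lat -62°.
Subsquare t=19, j=9: +19·0.0833333° lon, +9·0.0416667° lat → SW at lon 113.583°, lat -61.625°.
latitude -61.6250, longitude 113.5833.

-61.6250, 113.5833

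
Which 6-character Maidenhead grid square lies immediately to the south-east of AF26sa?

AF25tx

Longitude subsquare s = 18; +1 → 19 = t.
Latitude subsquare a = 0; −1 → -1, wraps to 23 = x, carry into square.
Latitude square 6; −1 → 5.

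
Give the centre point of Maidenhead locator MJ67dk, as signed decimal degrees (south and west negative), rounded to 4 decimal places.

7.4375, 72.2917

Field M=12, J=9: +12·20° lon, +9·10° lat → SW at lon 60°, lat 0°.
Square 6, 7: +6·2° lon, +7·1° lat → SW at lon 72°, lat 7°.
Subsquare d=3, k=10: +3·0.0833333° lon, +10·0.0416667° lat → SW at lon 72.25°, lat 7.41667°.
Cell spans 0.0833333° lon × 0.0416667° lat. Centre is SW corner plus half of each.
latitude 7.4375, longitude 72.2917.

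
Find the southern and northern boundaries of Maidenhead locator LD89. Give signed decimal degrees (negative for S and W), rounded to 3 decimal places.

-51.000, -50.000

Field L=11, D=3: +11·20° lon, +3·10° lat → SW at lon 40°, lat -60°.
Square 8, 9: +8·2° lon, +9·1° lat → SW at lon 56°, lat -51°.
Cell spans 2° lon × 1° lat.
south -51.000, north -50.000.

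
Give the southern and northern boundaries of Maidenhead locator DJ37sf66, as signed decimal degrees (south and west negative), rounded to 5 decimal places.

Field D=3, J=9: +3·20° lon, +9·10° lat → SW at lon -120°, lat 0°.
Square 3, 7: +3·2° lon, +7·1° lat → SW at lon -114°, lat 7°.
Subsquare s=18, f=5: +18·0.0833333° lon, +5·0.0416667° lat → SW at lon -112.5°, lat 7.20833°.
Extended square 6, 6: +6·0.00833333° lon, +6·0.00416667° lat → SW at lon -112.45°, lat 7.23333°.
Cell spans 0.00833333° lon × 0.00416667° lat.
south 7.23333, north 7.23750.

7.23333, 7.23750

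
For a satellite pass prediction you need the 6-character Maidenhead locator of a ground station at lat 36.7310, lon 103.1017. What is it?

OM16nr

Shift to the Maidenhead origin (180°W, 90°S): lon 283.1017, lat 126.7310.
Field: lon ⌊283.1017/20⌋ = 14 → O; lat ⌊126.7310/10⌋ = 12 → M.
Square: lon ⌊3.1017/2⌋ = 1; lat ⌊6.7310/1⌋ = 6.
Subsquare: lon ⌊1.1017/0.0833333⌋ = 13 → n; lat ⌊0.7310/0.0416667⌋ = 17 → r.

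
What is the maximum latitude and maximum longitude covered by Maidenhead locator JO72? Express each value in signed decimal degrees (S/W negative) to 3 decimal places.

53.000, 16.000

Field J=9, O=14: +9·20° lon, +14·10° lat → SW at lon 0°, lat 50°.
Square 7, 2: +7·2° lon, +2·1° lat → SW at lon 14°, lat 52°.
Cell spans 2° lon × 1° lat. NE corner is SW corner plus one full cell.
latitude 53.000, longitude 16.000.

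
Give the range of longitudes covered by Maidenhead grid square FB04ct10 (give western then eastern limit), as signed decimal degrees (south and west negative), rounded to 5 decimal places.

-79.82500, -79.81667

Field F=5, B=1: +5·20° lon, +1·10° lat → SW at lon -80°, lat -80°.
Square 0, 4: +0·2° lon, +4·1° lat → SW at lon -80°, lat -76°.
Subsquare c=2, t=19: +2·0.0833333° lon, +19·0.0416667° lat → SW at lon -79.8333°, lat -75.2083°.
Extended square 1, 0: +1·0.00833333° lon, +0·0.00416667° lat → SW at lon -79.825°, lat -75.2083°.
Cell spans 0.00833333° lon × 0.00416667° lat.
west -79.82500, east -79.81667.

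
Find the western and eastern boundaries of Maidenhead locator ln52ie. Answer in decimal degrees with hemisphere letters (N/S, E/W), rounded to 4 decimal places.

Field L=11, N=13: +11·20° lon, +13·10° lat → SW at lon 40°, lat 40°.
Square 5, 2: +5·2° lon, +2·1° lat → SW at lon 50°, lat 42°.
Subsquare i=8, e=4: +8·0.0833333° lon, +4·0.0416667° lat → SW at lon 50.6667°, lat 42.1667°.
Cell spans 0.0833333° lon × 0.0416667° lat.
west 50.6667° E, east 50.7500° E.

50.6667° E, 50.7500° E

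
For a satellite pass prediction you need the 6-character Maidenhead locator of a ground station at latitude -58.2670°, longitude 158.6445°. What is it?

QD91hr

Shift to the Maidenhead origin (180°W, 90°S): lon 338.6445, lat 31.7330.
Field: lon ⌊338.6445/20⌋ = 16 → Q; lat ⌊31.7330/10⌋ = 3 → D.
Square: lon ⌊18.6445/2⌋ = 9; lat ⌊1.7330/1⌋ = 1.
Subsquare: lon ⌊0.6445/0.0833333⌋ = 7 → h; lat ⌊0.7330/0.0416667⌋ = 17 → r.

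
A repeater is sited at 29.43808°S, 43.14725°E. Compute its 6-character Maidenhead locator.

Add 180° to longitude and 90° to latitude: 223.1472, 60.5619.
Field: 223.1472/20 → 11 → L, 60.5619/10 → 6 → G; chars LG.
Square: 3.1472/2 → 1, 0.5619/1 → 0; chars 10.
Subsquare: 1.1472/0.0833333 → 13 → n, 0.5619/0.0416667 → 13 → n; chars nn.

LG10nn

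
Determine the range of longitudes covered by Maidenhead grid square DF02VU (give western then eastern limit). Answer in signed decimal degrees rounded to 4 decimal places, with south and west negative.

-118.2500, -118.1667

Field D=3, F=5: +3·20° lon, +5·10° lat → SW at lon -120°, lat -40°.
Square 0, 2: +0·2° lon, +2·1° lat → SW at lon -120°, lat -38°.
Subsquare v=21, u=20: +21·0.0833333° lon, +20·0.0416667° lat → SW at lon -118.25°, lat -37.1667°.
Cell spans 0.0833333° lon × 0.0416667° lat.
west -118.2500, east -118.1667.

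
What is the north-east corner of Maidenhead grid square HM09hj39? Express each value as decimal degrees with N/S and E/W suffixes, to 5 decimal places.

39.41667° N, 39.38333° W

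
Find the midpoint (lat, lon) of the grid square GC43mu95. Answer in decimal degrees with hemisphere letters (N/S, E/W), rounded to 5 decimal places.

Field G=6, C=2: +6·20° lon, +2·10° lat → SW at lon -60°, lat -70°.
Square 4, 3: +4·2° lon, +3·1° lat → SW at lon -52°, lat -67°.
Subsquare m=12, u=20: +12·0.0833333° lon, +20·0.0416667° lat → SW at lon -51°, lat -66.1667°.
Extended square 9, 5: +9·0.00833333° lon, +5·0.00416667° lat → SW at lon -50.925°, lat -66.1458°.
Cell spans 0.00833333° lon × 0.00416667° lat. Centre is SW corner plus half of each.
latitude 66.14375° S, longitude 50.92083° W.

66.14375° S, 50.92083° W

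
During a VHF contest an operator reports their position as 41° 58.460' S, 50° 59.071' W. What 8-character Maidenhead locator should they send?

GE48ma16

Offset from 180°W / 90°S: lon 129.01548°, lat 48.02567°.
Field: lon ⌊129.01548/20⌋ = 6 → G; lat ⌊48.02567/10⌋ = 4 → E.
Square: lon ⌊9.01548/2⌋ = 4; lat ⌊8.02567/1⌋ = 8.
Subsquare: lon ⌊1.01548/0.0833333⌋ = 12 → m; lat ⌊0.02567/0.0416667⌋ = 0 → a.
Extended square: lon ⌊0.01548/0.00833333⌋ = 1; lat ⌊0.02567/0.00416667⌋ = 6.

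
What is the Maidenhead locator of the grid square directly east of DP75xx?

DP85ax

Longitude subsquare x = 23; +1 → 24, wraps to 0 = a, carry into square.
Longitude square 7; +1 → 8.
The latitude characters are unchanged.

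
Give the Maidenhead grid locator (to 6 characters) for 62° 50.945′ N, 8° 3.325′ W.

IP52xu

Offset from 180°W / 90°S: lon 171.9446°, lat 152.8491°.
Field: lon ⌊171.9446/20⌋ = 8 → I; lat ⌊152.8491/10⌋ = 15 → P.
Square: lon ⌊11.9446/2⌋ = 5; lat ⌊2.8491/1⌋ = 2.
Subsquare: lon ⌊1.9446/0.0833333⌋ = 23 → x; lat ⌊0.8491/0.0416667⌋ = 20 → u.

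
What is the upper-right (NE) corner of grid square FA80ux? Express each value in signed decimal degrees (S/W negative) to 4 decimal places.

Field F=5, A=0: +5·20° lon, +0·10° lat → SW at lon -80°, lat -90°.
Square 8, 0: +8·2° lon, +0·1° lat → SW at lon -64°, lat -90°.
Subsquare u=20, x=23: +20·0.0833333° lon, +23·0.0416667° lat → SW at lon -62.3333°, lat -89.0417°.
Cell spans 0.0833333° lon × 0.0416667° lat. NE corner is SW corner plus one full cell.
latitude -89.0000, longitude -62.2500.

-89.0000, -62.2500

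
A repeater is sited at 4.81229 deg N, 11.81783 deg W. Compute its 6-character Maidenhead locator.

Shift to the Maidenhead origin (180°W, 90°S): lon 168.1822, lat 94.8123.
Field: 168.1822/20 → 8 → I, 94.8123/10 → 9 → J; chars IJ.
Square: 8.1822/2 → 4, 4.8123/1 → 4; chars 44.
Subsquare: 0.1822/0.0833333 → 2 → c, 0.8123/0.0416667 → 19 → t; chars ct.

IJ44ct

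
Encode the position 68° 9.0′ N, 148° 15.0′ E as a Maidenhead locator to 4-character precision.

QP48

Add 180° to longitude and 90° to latitude: 328.25, 158.15.
Field (20°×10°, letters A–R): lon ⌊328.25/20⌋ = 16 → Q; lat ⌊158.15/10⌋ = 15 → P.
Square (2°×1°, digits 0–9): lon ⌊8.25/2⌋ = 4; lat ⌊8.15/1⌋ = 8.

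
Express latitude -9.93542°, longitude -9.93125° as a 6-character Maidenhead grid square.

Shift to the Maidenhead origin (180°W, 90°S): lon 170.0687, lat 80.0646.
Field: lon ⌊170.0687/20⌋ = 8 → I; lat ⌊80.0646/10⌋ = 8 → I.
Square: lon ⌊10.0687/2⌋ = 5; lat ⌊0.0646/1⌋ = 0.
Subsquare: lon ⌊0.0687/0.0833333⌋ = 0 → a; lat ⌊0.0646/0.0416667⌋ = 1 → b.

II50ab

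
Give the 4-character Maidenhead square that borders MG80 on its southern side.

MF89

Latitude square 0; −1 → -1, wraps to 9, carry into field.
Latitude field G = 6; −1 → 5 = F.
The longitude characters are unchanged.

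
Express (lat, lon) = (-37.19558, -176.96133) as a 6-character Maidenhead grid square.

AF12mt

Offset from 180°W / 90°S: lon 3.0387°, lat 52.8044°.
Field: lon ⌊3.0387/20⌋ = 0 → A; lat ⌊52.8044/10⌋ = 5 → F.
Square: lon ⌊3.0387/2⌋ = 1; lat ⌊2.8044/1⌋ = 2.
Subsquare: lon ⌊1.0387/0.0833333⌋ = 12 → m; lat ⌊0.8044/0.0416667⌋ = 19 → t.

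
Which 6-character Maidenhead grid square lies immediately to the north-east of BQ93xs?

Longitude subsquare x = 23; +1 → 24, wraps to 0 = a, carry into square.
Longitude square 9; +1 → 10, wraps to 0, carry into field.
Longitude field B = 1; +1 → 2 = C.
Latitude subsquare s = 18; +1 → 19 = t.

CQ03at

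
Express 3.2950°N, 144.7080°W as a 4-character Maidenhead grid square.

BJ73

Offset from 180°W / 90°S: lon 35.29°, lat 93.30°.
Field: lon ⌊35.29/20⌋ = 1 → B; lat ⌊93.30/10⌋ = 9 → J.
Square: lon ⌊15.29/2⌋ = 7; lat ⌊3.30/1⌋ = 3.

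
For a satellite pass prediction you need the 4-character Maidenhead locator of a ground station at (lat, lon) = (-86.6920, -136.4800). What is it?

Add 180° to longitude and 90° to latitude: 43.52, 3.31.
Field: lon ⌊43.52/20⌋ = 2 → C; lat ⌊3.31/10⌋ = 0 → A.
Square: lon ⌊3.52/2⌋ = 1; lat ⌊3.31/1⌋ = 3.

CA13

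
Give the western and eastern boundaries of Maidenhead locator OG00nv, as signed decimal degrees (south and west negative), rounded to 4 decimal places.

101.0833, 101.1667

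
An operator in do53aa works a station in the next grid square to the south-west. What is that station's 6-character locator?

DO42xx

Longitude subsquare a = 0; −1 → -1, wraps to 23 = x, carry into square.
Longitude square 5; −1 → 4.
Latitude subsquare a = 0; −1 → -1, wraps to 23 = x, carry into square.
Latitude square 3; −1 → 2.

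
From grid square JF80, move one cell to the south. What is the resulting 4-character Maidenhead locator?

Latitude square 0; −1 → -1, wraps to 9, carry into field.
Latitude field F = 5; −1 → 4 = E.
The longitude characters are unchanged.

JE89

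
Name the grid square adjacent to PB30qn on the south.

PB30qm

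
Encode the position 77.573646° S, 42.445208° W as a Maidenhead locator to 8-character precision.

GB82sk62

Shift to the Maidenhead origin (180°W, 90°S): lon 137.55479, lat 12.42635.
Field (20°×10°, letters A–R): 137.55479/20 → 6 → G, 12.42635/10 → 1 → B; chars GB.
Square (2°×1°, digits 0–9): 17.55479/2 → 8, 2.42635/1 → 2; chars 82.
Subsquare (5′×2.5′, letters a–x): 1.55479/0.0833333 → 18 → s, 0.42635/0.0416667 → 10 → k; chars sk.
Extended square (30″×15″, digits 0–9): 0.05479/0.00833333 → 6, 0.00969/0.00416667 → 2; chars 62.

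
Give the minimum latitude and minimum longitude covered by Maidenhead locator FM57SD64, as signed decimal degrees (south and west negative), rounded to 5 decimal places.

Field F=5, M=12: +5·20° lon, +12·10° lat → SW at lon -80°, lat 30°.
Square 5, 7: +5·2° lon, +7·1° lat → SW at lon -70°, lat 37°.
Subsquare s=18, d=3: +18·0.0833333° lon, +3·0.0416667° lat → SW at lon -68.5°, lat 37.125°.
Extended square 6, 4: +6·0.00833333° lon, +4·0.00416667° lat → SW at lon -68.45°, lat 37.1417°.
latitude 37.14167, longitude -68.45000.

37.14167, -68.45000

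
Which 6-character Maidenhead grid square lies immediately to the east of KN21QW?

KN21rw

Longitude subsquare q = 16; +1 → 17 = r.
The latitude characters are unchanged.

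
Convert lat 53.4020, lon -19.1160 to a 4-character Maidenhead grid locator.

IO03

Add 180° to longitude and 90° to latitude: 160.88, 143.40.
Field (20°×10°, letters A–R): lon ⌊160.88/20⌋ = 8 → I; lat ⌊143.40/10⌋ = 14 → O.
Square (2°×1°, digits 0–9): lon ⌊0.88/2⌋ = 0; lat ⌊3.40/1⌋ = 3.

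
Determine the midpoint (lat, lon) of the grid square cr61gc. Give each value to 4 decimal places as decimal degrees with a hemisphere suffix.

Field C=2, R=17: +2·20° lon, +17·10° lat → SW at lon -140°, lat 80°.
Square 6, 1: +6·2° lon, +1·1° lat → SW at lon -128°, lat 81°.
Subsquare g=6, c=2: +6·0.0833333° lon, +2·0.0416667° lat → SW at lon -127.5°, lat 81.0833°.
Cell spans 0.0833333° lon × 0.0416667° lat. Centre is SW corner plus half of each.
latitude 81.1042° N, longitude 127.4583° W.

81.1042° N, 127.4583° W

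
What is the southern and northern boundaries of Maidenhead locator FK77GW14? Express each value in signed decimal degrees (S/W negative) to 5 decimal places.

Field F=5, K=10: +5·20° lon, +10·10° lat → SW at lon -80°, lat 10°.
Square 7, 7: +7·2° lon, +7·1° lat → SW at lon -66°, lat 17°.
Subsquare g=6, w=22: +6·0.0833333° lon, +22·0.0416667° lat → SW at lon -65.5°, lat 17.9167°.
Extended square 1, 4: +1·0.00833333° lon, +4·0.00416667° lat → SW at lon -65.4917°, lat 17.9333°.
Cell spans 0.00833333° lon × 0.00416667° lat.
south 17.93333, north 17.93750.

17.93333, 17.93750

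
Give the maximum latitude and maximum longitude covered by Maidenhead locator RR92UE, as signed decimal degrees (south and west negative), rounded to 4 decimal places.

Field R=17, R=17: +17·20° lon, +17·10° lat → SW at lon 160°, lat 80°.
Square 9, 2: +9·2° lon, +2·1° lat → SW at lon 178°, lat 82°.
Subsquare u=20, e=4: +20·0.0833333° lon, +4·0.0416667° lat → SW at lon 179.667°, lat 82.1667°.
Cell spans 0.0833333° lon × 0.0416667° lat. NE corner is SW corner plus one full cell.
latitude 82.2083, longitude 179.7500.

82.2083, 179.7500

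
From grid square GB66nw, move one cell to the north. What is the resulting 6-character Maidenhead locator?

Latitude subsquare w = 22; +1 → 23 = x.
The longitude characters are unchanged.

GB66nx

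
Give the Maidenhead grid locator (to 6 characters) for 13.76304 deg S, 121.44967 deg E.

Offset from 180°W / 90°S: lon 301.4497°, lat 76.2370°.
Field: 301.4497/20 → 15 → P, 76.2370/10 → 7 → H; chars PH.
Square: 1.4497/2 → 0, 6.2370/1 → 6; chars 06.
Subsquare: 1.4497/0.0833333 → 17 → r, 0.2370/0.0416667 → 5 → f; chars rf.

PH06rf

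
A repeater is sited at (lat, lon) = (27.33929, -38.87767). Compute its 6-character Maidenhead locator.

Offset from 180°W / 90°S: lon 141.1223°, lat 117.3393°.
Field: lon ⌊141.1223/20⌋ = 7 → H; lat ⌊117.3393/10⌋ = 11 → L.
Square: lon ⌊1.1223/2⌋ = 0; lat ⌊7.3393/1⌋ = 7.
Subsquare: lon ⌊1.1223/0.0833333⌋ = 13 → n; lat ⌊0.3393/0.0416667⌋ = 8 → i.

HL07ni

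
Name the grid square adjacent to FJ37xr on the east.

Longitude subsquare x = 23; +1 → 24, wraps to 0 = a, carry into square.
Longitude square 3; +1 → 4.
The latitude characters are unchanged.

FJ47ar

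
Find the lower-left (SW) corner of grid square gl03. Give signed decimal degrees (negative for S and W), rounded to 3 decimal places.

23.000, -60.000

Field G=6, L=11: +6·20° lon, +11·10° lat → SW at lon -60°, lat 20°.
Square 0, 3: +0·2° lon, +3·1° lat → SW at lon -60°, lat 23°.
latitude 23.000, longitude -60.000.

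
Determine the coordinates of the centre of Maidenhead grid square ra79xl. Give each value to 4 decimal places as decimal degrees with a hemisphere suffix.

Field R=17, A=0: +17·20° lon, +0·10° lat → SW at lon 160°, lat -90°.
Square 7, 9: +7·2° lon, +9·1° lat → SW at lon 174°, lat -81°.
Subsquare x=23, l=11: +23·0.0833333° lon, +11·0.0416667° lat → SW at lon 175.917°, lat -80.5417°.
Cell spans 0.0833333° lon × 0.0416667° lat. Centre is SW corner plus half of each.
latitude 80.5208° S, longitude 175.9583° E.

80.5208° S, 175.9583° E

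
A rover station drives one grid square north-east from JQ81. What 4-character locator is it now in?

Longitude square 8; +1 → 9.
Latitude square 1; +1 → 2.

JQ92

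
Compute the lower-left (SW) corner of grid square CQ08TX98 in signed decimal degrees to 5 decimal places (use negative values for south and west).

78.99167, -138.34167

Field C=2, Q=16: +2·20° lon, +16·10° lat → SW at lon -140°, lat 70°.
Square 0, 8: +0·2° lon, +8·1° lat → SW at lon -140°, lat 78°.
Subsquare t=19, x=23: +19·0.0833333° lon, +23·0.0416667° lat → SW at lon -138.417°, lat 78.9583°.
Extended square 9, 8: +9·0.00833333° lon, +8·0.00416667° lat → SW at lon -138.342°, lat 78.9917°.
latitude 78.99167, longitude -138.34167.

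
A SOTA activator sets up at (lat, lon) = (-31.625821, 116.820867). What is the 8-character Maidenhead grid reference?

OF88ji89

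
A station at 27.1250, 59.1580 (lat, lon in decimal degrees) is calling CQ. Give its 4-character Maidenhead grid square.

Offset from 180°W / 90°S: lon 239.16°, lat 117.12°.
Field: 239.16/20 → 11 → L, 117.12/10 → 11 → L; chars LL.
Square: 19.16/2 → 9, 7.12/1 → 7; chars 97.

LL97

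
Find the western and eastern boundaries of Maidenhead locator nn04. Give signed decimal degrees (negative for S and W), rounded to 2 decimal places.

Field N=13, N=13: +13·20° lon, +13·10° lat → SW at lon 80°, lat 40°.
Square 0, 4: +0·2° lon, +4·1° lat → SW at lon 80°, lat 44°.
Cell spans 2° lon × 1° lat.
west 80.00, east 82.00.

80.00, 82.00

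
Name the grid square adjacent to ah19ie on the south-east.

AH19jd

Longitude subsquare i = 8; +1 → 9 = j.
Latitude subsquare e = 4; −1 → 3 = d.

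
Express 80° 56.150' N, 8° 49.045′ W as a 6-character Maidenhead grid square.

IR50ow

Offset from 180°W / 90°S: lon 171.1826°, lat 170.9358°.
Field: 171.1826/20 → 8 → I, 170.9358/10 → 17 → R; chars IR.
Square: 11.1826/2 → 5, 0.9358/1 → 0; chars 50.
Subsquare: 1.1826/0.0833333 → 14 → o, 0.9358/0.0416667 → 22 → w; chars ow.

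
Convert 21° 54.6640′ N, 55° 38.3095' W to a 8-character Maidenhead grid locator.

GL21ev38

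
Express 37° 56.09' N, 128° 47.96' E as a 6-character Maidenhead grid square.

PM47jw

Add 180° to longitude and 90° to latitude: 308.7993, 127.9348.
Field: 308.7993/20 → 15 → P, 127.9348/10 → 12 → M; chars PM.
Square: 8.7993/2 → 4, 7.9348/1 → 7; chars 47.
Subsquare: 0.7993/0.0833333 → 9 → j, 0.9348/0.0416667 → 22 → w; chars jw.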